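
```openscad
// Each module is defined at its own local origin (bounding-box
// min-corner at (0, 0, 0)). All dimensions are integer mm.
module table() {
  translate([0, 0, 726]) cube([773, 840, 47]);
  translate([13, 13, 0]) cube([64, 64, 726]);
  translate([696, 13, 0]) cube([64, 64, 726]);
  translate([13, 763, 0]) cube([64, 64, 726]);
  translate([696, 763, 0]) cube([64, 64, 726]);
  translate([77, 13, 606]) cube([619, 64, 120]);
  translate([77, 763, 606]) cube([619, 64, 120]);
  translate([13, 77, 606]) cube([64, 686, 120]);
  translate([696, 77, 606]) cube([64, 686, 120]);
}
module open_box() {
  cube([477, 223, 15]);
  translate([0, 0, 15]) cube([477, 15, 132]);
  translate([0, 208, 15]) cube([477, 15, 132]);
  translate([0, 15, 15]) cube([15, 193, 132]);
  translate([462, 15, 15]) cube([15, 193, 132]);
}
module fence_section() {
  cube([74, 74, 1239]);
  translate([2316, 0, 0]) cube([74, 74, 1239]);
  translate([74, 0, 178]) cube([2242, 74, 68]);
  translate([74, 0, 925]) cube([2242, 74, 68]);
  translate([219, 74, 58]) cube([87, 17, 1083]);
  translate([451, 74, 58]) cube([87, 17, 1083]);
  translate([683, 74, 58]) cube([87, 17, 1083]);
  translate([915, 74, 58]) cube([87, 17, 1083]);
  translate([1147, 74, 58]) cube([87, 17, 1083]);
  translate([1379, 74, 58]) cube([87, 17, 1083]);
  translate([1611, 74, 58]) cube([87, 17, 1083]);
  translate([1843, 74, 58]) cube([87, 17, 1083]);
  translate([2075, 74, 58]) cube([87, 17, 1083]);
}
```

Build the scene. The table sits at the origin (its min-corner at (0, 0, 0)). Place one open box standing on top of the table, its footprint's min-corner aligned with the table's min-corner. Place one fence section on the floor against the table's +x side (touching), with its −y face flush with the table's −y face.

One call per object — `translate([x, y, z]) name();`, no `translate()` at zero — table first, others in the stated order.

table();
translate([0, 0, 773]) open_box();
translate([773, 0, 0]) fence_section();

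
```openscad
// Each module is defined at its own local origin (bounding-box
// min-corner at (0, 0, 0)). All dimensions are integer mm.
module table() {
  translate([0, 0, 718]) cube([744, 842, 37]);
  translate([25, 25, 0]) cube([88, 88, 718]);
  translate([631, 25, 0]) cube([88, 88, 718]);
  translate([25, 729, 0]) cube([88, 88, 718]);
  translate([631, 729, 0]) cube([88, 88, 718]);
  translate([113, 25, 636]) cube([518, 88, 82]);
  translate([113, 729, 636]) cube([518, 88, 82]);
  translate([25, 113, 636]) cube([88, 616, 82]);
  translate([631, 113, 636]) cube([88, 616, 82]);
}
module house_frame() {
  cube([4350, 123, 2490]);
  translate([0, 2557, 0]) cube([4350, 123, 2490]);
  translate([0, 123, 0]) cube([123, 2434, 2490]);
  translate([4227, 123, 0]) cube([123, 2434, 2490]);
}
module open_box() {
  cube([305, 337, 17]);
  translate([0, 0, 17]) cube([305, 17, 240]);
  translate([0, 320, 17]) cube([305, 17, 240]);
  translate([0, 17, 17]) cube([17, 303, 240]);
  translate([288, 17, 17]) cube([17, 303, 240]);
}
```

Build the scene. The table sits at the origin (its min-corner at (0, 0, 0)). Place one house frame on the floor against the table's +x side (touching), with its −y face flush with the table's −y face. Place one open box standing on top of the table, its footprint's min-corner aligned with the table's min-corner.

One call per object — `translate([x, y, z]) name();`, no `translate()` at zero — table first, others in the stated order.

table();
translate([744, 0, 0]) house_frame();
translate([0, 0, 755]) open_box();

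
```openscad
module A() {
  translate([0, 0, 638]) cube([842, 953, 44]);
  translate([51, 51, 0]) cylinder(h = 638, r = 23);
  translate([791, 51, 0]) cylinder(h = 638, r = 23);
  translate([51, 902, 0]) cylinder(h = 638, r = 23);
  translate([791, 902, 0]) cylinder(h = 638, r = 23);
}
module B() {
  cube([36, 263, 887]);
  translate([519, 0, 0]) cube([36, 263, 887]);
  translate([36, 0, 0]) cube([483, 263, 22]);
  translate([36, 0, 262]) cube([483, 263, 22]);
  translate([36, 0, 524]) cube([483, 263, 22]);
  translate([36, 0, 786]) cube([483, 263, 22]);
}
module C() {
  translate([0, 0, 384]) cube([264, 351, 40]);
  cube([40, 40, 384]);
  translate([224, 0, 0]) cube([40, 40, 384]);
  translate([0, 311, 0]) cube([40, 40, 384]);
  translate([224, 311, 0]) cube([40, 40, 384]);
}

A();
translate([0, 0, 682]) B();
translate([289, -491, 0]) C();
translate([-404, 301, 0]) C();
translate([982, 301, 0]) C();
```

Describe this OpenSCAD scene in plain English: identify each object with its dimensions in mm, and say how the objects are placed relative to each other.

A is a table: top 842 mm (x) × 953 mm (y), 44 mm thick, upper face at z = 682 mm, on four round legs of 46 mm diameter, each leg's bounding box inset 28 mm from the nearest pair of top edges, running from z = 0 to the bottom of the top.

B is a bookshelf 555 mm wide overall, 263 mm deep and 887 mm tall. The two sides are 36 mm thick vertical panels. 4 horizontal shelves of 22 mm thickness span between the inner faces of the sides; the lowest shelf sits on the floor and shelves are stacked with a clear vertical gap of 240 mm between each pair.

C is a four-legged stool. The seat is a 264×351×40 mm slab whose top surface is at z = 424 mm; four square legs, each 40×40 mm in cross-section, run from the floor (z = 0) to the underside of the seat, each flush with a corner of the seat.

The bookshelf is on top of the table. Three stools sit around the table at the −y, −x, +x sides.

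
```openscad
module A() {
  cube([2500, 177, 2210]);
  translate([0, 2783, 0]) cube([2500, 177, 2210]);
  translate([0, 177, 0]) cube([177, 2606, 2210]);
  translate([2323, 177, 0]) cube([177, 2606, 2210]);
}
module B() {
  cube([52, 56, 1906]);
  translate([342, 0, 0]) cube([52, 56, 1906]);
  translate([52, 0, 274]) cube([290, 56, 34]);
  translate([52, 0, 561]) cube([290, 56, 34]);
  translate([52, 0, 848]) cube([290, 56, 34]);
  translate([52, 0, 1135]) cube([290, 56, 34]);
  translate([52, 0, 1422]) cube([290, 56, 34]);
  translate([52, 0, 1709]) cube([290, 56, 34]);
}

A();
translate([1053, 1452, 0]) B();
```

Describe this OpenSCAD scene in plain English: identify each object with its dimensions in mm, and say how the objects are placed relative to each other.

A is the wall frame of a small rectangular building: four walls, each 2210 mm tall and 177 mm thick, enclosing a footprint 2500 mm (x) by 2960 mm (y) outside-to-outside, with no floor or roof. The front and back walls (the −y and +y sides) span the full width; the two side walls fit between them.

B is a wooden ladder with two side rails of 52×56 mm section and 1906 mm height, set 394 mm apart overall. Between them run 6 rectangular rungs (56 mm deep, 34 mm thick), front faces flush with the rails' −y face. The bottom of the first rung is 274 mm above the floor and each subsequent rung is 287 mm higher than the one below.

The ladder sits inside the house frame, centred.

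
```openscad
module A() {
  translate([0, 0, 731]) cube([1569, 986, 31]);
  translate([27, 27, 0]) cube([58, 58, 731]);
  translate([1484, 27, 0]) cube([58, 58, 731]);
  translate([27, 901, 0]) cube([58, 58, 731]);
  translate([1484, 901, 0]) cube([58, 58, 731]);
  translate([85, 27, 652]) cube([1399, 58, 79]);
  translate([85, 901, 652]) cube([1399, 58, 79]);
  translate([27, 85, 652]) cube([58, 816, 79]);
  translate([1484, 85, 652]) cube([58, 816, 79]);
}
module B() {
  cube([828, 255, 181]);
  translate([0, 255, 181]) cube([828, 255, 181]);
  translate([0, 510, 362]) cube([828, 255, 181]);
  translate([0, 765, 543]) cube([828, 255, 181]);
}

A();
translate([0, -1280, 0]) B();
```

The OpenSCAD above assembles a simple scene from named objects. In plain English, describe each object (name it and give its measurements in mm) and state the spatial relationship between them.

A is a table: top 1569 mm (x) × 986 mm (y), 31 mm thick, upper face at z = 762 mm, on four 58×58 mm square legs, each inset 27 mm from the nearest pair of top edges, running from z = 0 to the bottom of the top. Four apron rails, 58 mm thick and 79 mm tall, run between adjacent legs with their top edges flush with the underside of the top and their outer faces flush with the legs' outer faces.

B is a run of 4 identical solid stair steps. Each tread is 828×255 mm and each step block is 181 mm high. Step 1 rests on the floor; step k is offset from step 1 by (k−1)×255 mm in y and (k−1)×181 mm in z.

The staircase is on the floor beside the table on its −y side.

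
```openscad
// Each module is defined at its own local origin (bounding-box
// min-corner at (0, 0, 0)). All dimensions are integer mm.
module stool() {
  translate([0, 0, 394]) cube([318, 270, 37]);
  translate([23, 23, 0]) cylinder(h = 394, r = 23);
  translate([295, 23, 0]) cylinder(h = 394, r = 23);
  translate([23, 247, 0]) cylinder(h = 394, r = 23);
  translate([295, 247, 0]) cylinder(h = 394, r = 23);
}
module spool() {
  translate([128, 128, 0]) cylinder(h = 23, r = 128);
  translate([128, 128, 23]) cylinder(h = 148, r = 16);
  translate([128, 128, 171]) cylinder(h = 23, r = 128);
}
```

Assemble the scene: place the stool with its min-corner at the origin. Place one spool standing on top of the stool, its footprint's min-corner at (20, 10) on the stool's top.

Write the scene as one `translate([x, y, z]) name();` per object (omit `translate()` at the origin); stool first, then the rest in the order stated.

stool();
translate([20, 10, 431]) spool();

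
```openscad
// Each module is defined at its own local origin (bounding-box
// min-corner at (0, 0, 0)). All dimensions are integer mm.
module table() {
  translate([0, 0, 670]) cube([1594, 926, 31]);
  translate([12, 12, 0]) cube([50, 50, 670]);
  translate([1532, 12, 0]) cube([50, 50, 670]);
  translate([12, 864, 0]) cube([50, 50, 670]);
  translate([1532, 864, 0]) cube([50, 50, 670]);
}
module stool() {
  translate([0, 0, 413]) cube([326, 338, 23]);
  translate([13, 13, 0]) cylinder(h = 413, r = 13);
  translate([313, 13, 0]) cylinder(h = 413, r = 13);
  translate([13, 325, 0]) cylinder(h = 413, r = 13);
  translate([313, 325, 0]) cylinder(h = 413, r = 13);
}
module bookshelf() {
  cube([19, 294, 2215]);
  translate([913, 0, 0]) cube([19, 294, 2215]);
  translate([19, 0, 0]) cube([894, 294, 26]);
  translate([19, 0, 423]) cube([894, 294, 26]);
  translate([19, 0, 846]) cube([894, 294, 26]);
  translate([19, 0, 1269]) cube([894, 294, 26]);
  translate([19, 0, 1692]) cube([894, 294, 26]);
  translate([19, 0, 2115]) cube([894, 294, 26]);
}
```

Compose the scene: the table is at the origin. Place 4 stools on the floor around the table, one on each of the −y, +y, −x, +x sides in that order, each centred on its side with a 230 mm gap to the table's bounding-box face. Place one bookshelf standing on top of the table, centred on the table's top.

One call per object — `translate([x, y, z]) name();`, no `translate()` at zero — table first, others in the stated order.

table();
translate([634, -568, 0]) stool();
translate([634, 1156, 0]) stool();
translate([-556, 294, 0]) stool();
translate([1824, 294, 0]) stool();
translate([331, 316, 701]) bookshelf();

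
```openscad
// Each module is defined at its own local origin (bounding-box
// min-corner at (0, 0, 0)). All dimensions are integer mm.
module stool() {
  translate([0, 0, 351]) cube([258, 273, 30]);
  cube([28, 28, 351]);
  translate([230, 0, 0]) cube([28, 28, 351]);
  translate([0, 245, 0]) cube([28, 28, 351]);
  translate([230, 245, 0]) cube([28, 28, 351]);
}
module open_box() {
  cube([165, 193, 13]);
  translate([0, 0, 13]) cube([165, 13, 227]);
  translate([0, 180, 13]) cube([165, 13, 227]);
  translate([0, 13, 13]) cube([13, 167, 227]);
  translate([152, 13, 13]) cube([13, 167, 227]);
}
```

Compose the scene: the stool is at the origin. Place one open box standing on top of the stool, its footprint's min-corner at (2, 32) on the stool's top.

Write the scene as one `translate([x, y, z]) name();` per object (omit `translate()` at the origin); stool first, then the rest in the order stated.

stool();
translate([2, 32, 381]) open_box();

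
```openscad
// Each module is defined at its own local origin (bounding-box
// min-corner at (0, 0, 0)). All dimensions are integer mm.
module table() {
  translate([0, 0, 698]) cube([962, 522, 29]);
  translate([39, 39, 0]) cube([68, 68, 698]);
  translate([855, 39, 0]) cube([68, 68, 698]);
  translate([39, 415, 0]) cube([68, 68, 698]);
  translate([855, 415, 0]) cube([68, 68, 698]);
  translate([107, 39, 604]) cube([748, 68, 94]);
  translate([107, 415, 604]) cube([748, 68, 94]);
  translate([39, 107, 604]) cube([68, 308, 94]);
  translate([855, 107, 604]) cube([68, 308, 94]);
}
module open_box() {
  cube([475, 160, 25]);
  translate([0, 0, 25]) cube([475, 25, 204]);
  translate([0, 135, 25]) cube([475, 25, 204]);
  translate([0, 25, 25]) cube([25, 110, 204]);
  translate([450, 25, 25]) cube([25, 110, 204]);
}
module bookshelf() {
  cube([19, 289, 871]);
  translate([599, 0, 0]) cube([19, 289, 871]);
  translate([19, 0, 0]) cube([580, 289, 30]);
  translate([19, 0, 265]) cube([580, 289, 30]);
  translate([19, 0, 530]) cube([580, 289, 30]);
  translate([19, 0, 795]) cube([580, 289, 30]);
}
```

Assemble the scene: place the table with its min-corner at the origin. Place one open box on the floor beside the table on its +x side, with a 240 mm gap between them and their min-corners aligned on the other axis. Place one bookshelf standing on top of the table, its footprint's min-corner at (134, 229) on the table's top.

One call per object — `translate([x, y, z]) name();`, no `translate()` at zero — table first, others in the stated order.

table();
translate([1202, 0, 0]) open_box();
translate([134, 229, 727]) bookshelf();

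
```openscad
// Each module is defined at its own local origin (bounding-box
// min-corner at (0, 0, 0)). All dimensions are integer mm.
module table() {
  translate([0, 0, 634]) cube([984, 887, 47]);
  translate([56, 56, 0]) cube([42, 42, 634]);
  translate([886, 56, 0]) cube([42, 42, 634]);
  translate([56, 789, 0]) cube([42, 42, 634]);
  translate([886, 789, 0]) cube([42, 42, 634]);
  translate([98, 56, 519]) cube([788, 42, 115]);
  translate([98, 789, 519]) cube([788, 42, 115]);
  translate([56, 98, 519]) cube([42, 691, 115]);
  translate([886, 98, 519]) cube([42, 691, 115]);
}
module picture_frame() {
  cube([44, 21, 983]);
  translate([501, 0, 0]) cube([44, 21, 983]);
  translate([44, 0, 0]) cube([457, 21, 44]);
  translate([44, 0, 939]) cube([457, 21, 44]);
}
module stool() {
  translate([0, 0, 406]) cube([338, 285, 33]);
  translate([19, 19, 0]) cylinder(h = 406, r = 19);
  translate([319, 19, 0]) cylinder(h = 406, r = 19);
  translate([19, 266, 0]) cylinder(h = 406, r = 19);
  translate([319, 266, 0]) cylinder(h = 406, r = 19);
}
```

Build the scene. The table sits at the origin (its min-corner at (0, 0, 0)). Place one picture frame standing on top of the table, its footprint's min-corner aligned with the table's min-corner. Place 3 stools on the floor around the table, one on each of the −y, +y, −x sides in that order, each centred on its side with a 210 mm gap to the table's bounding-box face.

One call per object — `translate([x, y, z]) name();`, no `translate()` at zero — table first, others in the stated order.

table();
translate([0, 0, 681]) picture_frame();
translate([323, -495, 0]) stool();
translate([323, 1097, 0]) stool();
translate([-548, 301, 0]) stool();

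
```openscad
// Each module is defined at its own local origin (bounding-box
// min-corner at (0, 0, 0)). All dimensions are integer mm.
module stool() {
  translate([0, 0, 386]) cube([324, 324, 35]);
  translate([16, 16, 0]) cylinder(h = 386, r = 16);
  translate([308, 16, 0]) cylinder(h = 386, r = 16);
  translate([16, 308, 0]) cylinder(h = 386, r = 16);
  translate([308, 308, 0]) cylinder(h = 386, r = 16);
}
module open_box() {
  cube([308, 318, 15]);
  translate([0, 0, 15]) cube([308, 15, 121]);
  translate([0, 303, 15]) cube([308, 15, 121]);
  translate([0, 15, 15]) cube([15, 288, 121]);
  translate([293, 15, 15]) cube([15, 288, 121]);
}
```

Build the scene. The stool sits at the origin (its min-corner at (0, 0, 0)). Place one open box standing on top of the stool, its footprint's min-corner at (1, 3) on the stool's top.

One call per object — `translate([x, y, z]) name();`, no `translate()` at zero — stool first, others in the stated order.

stool();
translate([1, 3, 421]) open_box();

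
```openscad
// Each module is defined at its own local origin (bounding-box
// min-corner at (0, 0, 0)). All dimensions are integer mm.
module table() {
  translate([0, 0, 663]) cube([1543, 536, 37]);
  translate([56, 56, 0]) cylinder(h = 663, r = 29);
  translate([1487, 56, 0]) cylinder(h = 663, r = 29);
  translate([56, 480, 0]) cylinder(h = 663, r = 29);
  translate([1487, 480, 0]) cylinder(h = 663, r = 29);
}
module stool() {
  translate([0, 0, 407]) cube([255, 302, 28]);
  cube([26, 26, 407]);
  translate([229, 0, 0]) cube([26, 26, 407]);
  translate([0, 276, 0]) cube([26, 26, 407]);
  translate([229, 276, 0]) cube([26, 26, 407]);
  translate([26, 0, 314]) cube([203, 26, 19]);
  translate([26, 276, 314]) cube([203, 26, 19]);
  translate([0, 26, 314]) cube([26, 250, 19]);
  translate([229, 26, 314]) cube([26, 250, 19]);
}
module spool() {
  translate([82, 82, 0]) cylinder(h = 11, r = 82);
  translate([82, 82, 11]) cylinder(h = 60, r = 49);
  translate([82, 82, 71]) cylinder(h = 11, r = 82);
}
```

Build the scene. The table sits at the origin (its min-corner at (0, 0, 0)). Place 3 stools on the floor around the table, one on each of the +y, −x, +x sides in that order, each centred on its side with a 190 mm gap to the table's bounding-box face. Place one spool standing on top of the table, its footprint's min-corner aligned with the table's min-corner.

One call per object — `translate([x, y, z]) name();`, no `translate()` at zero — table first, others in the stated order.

table();
translate([644, 726, 0]) stool();
translate([-445, 117, 0]) stool();
translate([1733, 117, 0]) stool();
translate([0, 0, 700]) spool();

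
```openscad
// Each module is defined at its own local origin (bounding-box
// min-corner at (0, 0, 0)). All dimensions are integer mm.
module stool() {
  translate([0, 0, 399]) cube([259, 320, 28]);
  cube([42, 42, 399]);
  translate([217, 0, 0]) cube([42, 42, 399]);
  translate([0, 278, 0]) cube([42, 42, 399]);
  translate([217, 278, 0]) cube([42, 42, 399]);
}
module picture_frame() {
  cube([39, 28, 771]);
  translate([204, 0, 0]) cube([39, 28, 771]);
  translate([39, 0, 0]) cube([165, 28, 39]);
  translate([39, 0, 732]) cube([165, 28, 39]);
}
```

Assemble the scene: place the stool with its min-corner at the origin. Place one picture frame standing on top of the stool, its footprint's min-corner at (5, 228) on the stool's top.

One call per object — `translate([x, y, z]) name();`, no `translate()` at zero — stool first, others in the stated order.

stool();
translate([5, 228, 427]) picture_frame();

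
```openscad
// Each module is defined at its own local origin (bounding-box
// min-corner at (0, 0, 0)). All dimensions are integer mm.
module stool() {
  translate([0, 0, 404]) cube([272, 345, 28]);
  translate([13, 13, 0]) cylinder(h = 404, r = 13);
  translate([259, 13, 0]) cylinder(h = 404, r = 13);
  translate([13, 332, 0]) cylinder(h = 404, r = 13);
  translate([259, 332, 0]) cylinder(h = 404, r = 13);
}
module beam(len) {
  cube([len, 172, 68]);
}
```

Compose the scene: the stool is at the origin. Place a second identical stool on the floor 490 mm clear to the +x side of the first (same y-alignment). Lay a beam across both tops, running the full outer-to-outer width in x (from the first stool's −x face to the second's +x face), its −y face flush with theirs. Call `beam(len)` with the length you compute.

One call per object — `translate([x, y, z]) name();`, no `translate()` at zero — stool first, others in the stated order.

stool();
translate([762, 0, 0]) stool();
translate([0, 0, 432]) beam(1034);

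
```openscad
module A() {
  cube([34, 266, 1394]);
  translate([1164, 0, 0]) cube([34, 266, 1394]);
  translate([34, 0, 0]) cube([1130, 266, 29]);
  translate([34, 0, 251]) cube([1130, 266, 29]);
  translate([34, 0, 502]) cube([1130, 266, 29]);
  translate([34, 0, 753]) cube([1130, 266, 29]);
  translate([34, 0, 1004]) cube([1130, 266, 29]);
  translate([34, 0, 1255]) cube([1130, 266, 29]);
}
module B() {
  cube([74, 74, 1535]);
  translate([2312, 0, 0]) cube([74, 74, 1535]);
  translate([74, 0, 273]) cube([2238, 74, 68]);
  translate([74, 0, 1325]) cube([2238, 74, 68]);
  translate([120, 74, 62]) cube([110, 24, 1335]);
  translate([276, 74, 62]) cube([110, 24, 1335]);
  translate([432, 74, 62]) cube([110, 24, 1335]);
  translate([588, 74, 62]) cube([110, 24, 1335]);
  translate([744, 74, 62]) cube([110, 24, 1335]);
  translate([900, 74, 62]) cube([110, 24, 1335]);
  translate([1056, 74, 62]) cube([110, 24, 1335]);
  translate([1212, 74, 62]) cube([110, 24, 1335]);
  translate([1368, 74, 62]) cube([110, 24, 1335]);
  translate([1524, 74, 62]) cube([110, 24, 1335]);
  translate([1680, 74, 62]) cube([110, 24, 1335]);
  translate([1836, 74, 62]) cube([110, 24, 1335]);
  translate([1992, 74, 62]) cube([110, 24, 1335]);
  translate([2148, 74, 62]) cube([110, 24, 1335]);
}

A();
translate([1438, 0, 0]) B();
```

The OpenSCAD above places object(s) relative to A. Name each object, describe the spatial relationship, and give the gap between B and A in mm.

The fence section's nearest face is 240 mm from the bookshelf's +x face.

A is a bookshelf. B is a fence section. The fence section is on the floor beside the bookshelf on its +x side. The gap between the fence section and the bookshelf is 240 mm.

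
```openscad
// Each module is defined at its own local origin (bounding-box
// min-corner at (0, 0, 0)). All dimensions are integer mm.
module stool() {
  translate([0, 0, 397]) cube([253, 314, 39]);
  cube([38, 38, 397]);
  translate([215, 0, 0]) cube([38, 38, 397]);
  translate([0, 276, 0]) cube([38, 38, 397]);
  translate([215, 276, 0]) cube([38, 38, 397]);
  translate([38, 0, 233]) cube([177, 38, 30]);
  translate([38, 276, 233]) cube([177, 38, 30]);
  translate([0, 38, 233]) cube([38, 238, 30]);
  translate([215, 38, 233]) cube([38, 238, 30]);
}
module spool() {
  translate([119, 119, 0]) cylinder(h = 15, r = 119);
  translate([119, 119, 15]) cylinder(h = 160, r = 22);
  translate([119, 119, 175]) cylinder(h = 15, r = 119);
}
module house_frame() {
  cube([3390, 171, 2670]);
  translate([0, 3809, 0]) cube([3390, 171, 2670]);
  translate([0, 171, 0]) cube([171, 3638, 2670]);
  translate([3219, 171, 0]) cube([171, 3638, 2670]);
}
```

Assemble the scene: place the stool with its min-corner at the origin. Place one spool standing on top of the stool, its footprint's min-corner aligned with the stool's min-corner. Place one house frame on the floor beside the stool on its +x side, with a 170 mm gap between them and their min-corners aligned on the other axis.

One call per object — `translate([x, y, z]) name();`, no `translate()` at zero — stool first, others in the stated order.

stool();
translate([0, 0, 436]) spool();
translate([423, 0, 0]) house_frame();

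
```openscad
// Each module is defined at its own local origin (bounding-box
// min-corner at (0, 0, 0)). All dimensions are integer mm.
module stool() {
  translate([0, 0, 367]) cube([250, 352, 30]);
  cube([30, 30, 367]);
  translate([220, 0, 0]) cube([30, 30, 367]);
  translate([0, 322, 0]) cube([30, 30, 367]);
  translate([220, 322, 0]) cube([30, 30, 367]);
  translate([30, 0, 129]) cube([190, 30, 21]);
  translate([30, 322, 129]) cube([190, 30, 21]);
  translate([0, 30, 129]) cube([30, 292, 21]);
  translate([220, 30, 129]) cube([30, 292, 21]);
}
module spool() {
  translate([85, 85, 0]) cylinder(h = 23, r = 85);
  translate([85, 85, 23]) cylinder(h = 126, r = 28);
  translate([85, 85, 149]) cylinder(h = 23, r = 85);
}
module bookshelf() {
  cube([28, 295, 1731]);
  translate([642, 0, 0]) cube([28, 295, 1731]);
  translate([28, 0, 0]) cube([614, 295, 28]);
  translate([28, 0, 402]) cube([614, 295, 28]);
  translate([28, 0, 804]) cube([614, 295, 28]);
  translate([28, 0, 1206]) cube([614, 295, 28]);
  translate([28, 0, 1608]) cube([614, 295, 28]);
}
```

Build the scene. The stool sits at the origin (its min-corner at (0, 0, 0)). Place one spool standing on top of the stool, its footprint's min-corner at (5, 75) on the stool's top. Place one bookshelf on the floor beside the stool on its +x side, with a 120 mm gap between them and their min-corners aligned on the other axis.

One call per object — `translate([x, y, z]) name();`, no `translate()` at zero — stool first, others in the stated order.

stool();
translate([5, 75, 397]) spool();
translate([370, 0, 0]) bookshelf();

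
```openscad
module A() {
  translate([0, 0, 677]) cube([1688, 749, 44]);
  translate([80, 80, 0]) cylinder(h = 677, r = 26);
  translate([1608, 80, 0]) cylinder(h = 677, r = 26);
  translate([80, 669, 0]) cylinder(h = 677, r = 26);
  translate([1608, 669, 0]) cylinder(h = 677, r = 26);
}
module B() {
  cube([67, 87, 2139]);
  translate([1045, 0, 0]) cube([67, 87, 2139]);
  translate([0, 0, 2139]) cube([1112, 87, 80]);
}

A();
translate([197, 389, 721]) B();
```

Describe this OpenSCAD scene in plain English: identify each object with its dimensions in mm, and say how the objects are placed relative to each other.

A is a table with a 1688×749 mm rectangular top, 44 mm thick, top surface at z = 721 mm, supported by four round legs of 52 mm diameter, each leg's bounding box inset 54 mm from the nearest pair of top edges, running from the floor.

B is a door frame. The clear opening is 978 mm wide and 2139 mm high. Two 67 mm wide jambs, 87 mm deep, stand either side of the opening from the floor to the top of the opening. A 80 mm thick head sits across the top of both jambs, spanning the full outside width of the frame.

The door frame is on top of the table.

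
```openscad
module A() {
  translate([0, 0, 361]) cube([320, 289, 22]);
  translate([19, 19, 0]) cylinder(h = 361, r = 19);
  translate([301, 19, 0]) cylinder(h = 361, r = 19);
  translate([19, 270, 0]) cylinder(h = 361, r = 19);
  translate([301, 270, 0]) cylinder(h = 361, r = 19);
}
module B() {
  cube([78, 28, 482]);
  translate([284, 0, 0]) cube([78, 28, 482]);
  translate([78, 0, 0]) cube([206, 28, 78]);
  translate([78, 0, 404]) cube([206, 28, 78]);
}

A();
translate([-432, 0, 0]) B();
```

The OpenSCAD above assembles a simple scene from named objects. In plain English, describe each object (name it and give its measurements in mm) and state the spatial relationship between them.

A is a four-legged stool. The seat is 320×289 mm, 22 mm thick, top at z = 383 mm. It stands on four round legs, each 38 mm in diameter, from z = 0 to the seat underside, each leg's axis is inset half a diameter from the nearest pair of seat edges (so the leg's bounding box is flush with the corner).

B is a picture frame with a 206×326 mm rectangular opening (x by z) and a uniform 78 mm border on every side. Frame depth is 28 mm along y. It is built from two vertical stiles running the full outside height and two horizontal rails spanning the gap between the stiles.

The picture frame is on the floor beside the stool on its −x side.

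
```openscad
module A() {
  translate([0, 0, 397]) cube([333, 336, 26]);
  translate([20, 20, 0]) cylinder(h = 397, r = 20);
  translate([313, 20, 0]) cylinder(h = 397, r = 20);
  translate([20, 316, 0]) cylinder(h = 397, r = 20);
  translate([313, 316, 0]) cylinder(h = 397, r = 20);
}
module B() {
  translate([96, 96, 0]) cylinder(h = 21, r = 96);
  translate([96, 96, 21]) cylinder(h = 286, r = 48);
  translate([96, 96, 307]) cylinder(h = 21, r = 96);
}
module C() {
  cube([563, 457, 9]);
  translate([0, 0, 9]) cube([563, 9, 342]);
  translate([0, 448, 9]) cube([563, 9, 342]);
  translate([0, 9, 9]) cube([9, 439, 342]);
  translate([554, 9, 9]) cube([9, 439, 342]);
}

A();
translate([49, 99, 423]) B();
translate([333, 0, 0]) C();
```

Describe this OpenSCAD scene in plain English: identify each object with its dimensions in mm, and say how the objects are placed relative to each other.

A is a four-legged stool. The seat is 333×336 mm, 26 mm thick, top at z = 423 mm. It stands on four round legs, each 40 mm in diameter, from z = 0 to the seat underside, each leg's axis is inset half a diameter from the nearest pair of seat edges (so the leg's bounding box is flush with the corner).

B is a spool: two coaxial disc flanges of radius 96 mm and thickness 21 mm, joined by a core cylinder of radius 48 mm and height 286 mm. The lower flange rests on z = 0 and the three cylinders share a vertical axis.

C is an open-topped rectangular box: outside dimensions 563×457×351 mm, with a uniform wall and base thickness of 9 mm. The base is a full 563×457 slab on the floor; four walls sit on top of the base. The front and back walls (the −y and +y sides) span the full width; the two side walls fit between them.

The spool is on top of the stool. The open box is against the stool's +x side, with their −y faces flush.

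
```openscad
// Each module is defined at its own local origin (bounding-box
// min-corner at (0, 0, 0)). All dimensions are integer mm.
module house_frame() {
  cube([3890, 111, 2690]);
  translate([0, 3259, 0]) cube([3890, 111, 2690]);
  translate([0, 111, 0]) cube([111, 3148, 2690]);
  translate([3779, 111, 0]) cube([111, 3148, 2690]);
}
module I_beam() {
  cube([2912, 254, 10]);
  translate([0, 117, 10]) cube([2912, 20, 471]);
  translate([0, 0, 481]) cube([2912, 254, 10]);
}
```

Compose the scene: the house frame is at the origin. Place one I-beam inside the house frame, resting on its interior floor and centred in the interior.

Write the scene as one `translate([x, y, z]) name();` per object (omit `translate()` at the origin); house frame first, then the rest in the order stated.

house_frame();
translate([489, 1558, 0]) I_beam();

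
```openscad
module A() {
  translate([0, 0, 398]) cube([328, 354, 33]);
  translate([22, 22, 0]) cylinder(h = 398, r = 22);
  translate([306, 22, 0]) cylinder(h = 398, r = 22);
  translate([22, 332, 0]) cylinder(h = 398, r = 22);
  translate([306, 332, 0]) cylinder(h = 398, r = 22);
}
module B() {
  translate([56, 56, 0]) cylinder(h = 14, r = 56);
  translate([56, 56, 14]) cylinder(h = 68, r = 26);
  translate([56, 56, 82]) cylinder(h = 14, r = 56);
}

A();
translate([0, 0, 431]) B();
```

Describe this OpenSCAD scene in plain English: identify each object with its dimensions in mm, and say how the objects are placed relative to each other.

A is a simple wooden stool: a rectangular seat 328 mm (x) by 354 mm (y), 33 mm thick, top face at z = 431 mm, on four round legs, each 44 mm in diameter. The legs rest on z = 0, each leg's axis is inset half a diameter from the nearest pair of seat edges (so the leg's bounding box is flush with the corner).

B is a spool: two coaxial disc flanges of radius 56 mm and thickness 14 mm, joined by a core cylinder of radius 26 mm and height 68 mm. The lower flange rests on z = 0 and the three cylinders share a vertical axis.

The spool is on top of the stool.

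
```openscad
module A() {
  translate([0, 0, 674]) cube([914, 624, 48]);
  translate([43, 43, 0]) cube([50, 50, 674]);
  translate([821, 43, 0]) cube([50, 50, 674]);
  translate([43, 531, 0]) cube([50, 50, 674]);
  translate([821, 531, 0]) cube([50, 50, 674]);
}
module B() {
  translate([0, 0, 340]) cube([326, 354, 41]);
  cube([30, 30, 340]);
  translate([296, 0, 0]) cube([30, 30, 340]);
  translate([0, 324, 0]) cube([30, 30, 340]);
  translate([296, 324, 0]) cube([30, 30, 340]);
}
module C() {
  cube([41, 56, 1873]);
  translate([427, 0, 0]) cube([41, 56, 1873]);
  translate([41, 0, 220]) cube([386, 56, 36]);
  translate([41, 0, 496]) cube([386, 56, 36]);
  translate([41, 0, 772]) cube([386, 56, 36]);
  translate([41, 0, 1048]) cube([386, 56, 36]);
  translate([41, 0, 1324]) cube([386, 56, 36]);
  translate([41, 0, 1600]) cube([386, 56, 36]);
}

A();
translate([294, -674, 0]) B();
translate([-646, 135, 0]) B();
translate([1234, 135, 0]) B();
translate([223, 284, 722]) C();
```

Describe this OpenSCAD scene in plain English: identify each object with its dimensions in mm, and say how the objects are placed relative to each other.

A is a table: top 914 mm (x) × 624 mm (y), 48 mm thick, upper face at z = 722 mm, on four 50×50 mm square legs, each inset 43 mm from the nearest pair of top edges, running from z = 0 to the bottom of the top.

B is a four-legged stool. The seat is a 326×354×41 mm slab whose top surface is at z = 381 mm; four square legs, each 30×30 mm in cross-section, run from the floor (z = 0) to the underside of the seat, each flush with a corner of the seat.

C is a straight ladder. Two 41×56 mm vertical rails, 1873 mm tall, stand 468 mm apart (outside-to-outside) with their front faces coplanar on the −y side. 6 rungs, each 56 mm deep and 36 mm tall, span between the inner faces of the rails, front faces flush with the rails. The lowest rung's underside is at z = 220 mm and rungs are spaced 276 mm apart (underside to underside).

Three stools sit around the table at the −y, −x, +x sides. The ladder is on top of the table, centred.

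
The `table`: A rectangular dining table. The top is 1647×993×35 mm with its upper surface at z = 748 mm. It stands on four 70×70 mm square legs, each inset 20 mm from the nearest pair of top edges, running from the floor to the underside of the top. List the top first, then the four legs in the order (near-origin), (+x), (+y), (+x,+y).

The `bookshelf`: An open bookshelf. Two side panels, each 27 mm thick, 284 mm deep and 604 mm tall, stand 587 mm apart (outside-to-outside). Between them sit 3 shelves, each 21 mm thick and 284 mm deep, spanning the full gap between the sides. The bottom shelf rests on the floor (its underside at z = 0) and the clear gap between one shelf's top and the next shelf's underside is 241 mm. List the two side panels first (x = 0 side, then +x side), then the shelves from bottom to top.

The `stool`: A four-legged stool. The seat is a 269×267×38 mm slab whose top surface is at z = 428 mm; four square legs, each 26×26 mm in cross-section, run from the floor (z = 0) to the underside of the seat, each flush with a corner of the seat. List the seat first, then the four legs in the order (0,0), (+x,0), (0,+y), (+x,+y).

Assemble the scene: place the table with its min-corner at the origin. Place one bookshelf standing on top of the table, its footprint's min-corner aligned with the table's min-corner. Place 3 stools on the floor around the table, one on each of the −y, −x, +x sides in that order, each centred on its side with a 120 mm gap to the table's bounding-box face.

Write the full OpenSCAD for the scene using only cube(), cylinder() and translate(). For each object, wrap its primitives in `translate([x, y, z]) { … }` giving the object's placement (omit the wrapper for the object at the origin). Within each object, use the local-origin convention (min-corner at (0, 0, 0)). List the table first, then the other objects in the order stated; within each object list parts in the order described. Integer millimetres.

translate([0, 0, 713]) cube([1647, 993, 35]);
translate([20, 20, 0]) cube([70, 70, 713]);
translate([1557, 20, 0]) cube([70, 70, 713]);
translate([20, 903, 0]) cube([70, 70, 713]);
translate([1557, 903, 0]) cube([70, 70, 713]);
translate([0, 0, 748]) {
  cube([27, 284, 604]);
  translate([560, 0, 0]) cube([27, 284, 604]);
  translate([27, 0, 0]) cube([533, 284, 21]);
  translate([27, 0, 262]) cube([533, 284, 21]);
  translate([27, 0, 524]) cube([533, 284, 21]);
}
translate([689, -387, 0]) {
  translate([0, 0, 390]) cube([269, 267, 38]);
  cube([26, 26, 390]);
  translate([243, 0, 0]) cube([26, 26, 390]);
  translate([0, 241, 0]) cube([26, 26, 390]);
  translate([243, 241, 0]) cube([26, 26, 390]);
}
translate([-389, 363, 0]) {
  translate([0, 0, 390]) cube([269, 267, 38]);
  cube([26, 26, 390]);
  translate([243, 0, 0]) cube([26, 26, 390]);
  translate([0, 241, 0]) cube([26, 26, 390]);
  translate([243, 241, 0]) cube([26, 26, 390]);
}
translate([1767, 363, 0]) {
  translate([0, 0, 390]) cube([269, 267, 38]);
  cube([26, 26, 390]);
  translate([243, 0, 0]) cube([26, 26, 390]);
  translate([0, 241, 0]) cube([26, 26, 390]);
  translate([243, 241, 0]) cube([26, 26, 390]);
}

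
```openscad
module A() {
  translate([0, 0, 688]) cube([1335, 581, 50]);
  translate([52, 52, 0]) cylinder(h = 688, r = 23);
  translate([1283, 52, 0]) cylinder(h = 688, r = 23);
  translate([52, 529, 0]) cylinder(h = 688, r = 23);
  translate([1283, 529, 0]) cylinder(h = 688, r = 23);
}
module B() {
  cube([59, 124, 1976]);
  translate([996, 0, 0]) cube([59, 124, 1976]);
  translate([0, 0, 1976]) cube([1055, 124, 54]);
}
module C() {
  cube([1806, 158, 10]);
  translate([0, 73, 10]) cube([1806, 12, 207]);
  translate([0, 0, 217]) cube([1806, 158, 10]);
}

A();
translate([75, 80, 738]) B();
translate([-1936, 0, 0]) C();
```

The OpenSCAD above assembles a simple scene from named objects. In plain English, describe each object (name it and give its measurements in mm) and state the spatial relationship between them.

A is a table: top 1335 mm (x) × 581 mm (y), 50 mm thick, upper face at z = 738 mm, on four round legs of 46 mm diameter, each leg's bounding box inset 29 mm from the nearest pair of top edges, running from z = 0 to the bottom of the top.

B is a rectangular door frame: two vertical jambs of 59×124 mm section, 1976 mm tall, with a clear opening 937 mm wide between their inner faces. A header 54 mm tall and 124 mm deep lies on top of the jambs and spans the full outside width.

C is an I-beam lying along x, 1806 mm long. Overall section height 227 mm. Two flanges 158 mm wide (y) and 10 mm thick, one on the floor and one at the top; a web 12 mm thick runs between them, centred on the flange width.

The door frame is on top of the table. The I-beam is on the floor beside the table on its −x side.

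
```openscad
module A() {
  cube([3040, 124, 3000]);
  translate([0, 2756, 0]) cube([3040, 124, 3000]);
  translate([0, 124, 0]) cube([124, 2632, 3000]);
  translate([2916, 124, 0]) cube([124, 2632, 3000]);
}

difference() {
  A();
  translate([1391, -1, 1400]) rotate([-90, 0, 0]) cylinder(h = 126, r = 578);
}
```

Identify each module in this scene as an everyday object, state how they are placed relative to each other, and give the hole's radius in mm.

A is a house frame. The house frame has a circular hole through its front wall. The hole's radius is 578 mm.

The subtracted cylinder has r = 578 mm.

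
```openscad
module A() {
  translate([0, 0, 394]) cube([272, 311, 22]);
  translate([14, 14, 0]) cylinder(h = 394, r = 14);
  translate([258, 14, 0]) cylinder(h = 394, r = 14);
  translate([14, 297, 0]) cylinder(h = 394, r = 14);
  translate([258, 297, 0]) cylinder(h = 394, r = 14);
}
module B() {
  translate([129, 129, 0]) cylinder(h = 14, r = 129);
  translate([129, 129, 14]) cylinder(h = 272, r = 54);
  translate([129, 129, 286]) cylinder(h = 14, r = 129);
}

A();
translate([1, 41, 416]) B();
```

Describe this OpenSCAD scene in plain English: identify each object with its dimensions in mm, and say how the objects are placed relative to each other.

A is a simple wooden stool: a rectangular seat 272 mm (x) by 311 mm (y), 22 mm thick, top face at z = 416 mm, on four round legs, each 28 mm in diameter. The legs rest on z = 0, each leg's axis is inset half a diameter from the nearest pair of seat edges (so the leg's bounding box is flush with the corner).

B is a spool: two coaxial disc flanges of radius 129 mm and thickness 14 mm, joined by a core cylinder of radius 54 mm and height 272 mm. The lower flange rests on z = 0 and the three cylinders share a vertical axis.

The spool is on top of the stool.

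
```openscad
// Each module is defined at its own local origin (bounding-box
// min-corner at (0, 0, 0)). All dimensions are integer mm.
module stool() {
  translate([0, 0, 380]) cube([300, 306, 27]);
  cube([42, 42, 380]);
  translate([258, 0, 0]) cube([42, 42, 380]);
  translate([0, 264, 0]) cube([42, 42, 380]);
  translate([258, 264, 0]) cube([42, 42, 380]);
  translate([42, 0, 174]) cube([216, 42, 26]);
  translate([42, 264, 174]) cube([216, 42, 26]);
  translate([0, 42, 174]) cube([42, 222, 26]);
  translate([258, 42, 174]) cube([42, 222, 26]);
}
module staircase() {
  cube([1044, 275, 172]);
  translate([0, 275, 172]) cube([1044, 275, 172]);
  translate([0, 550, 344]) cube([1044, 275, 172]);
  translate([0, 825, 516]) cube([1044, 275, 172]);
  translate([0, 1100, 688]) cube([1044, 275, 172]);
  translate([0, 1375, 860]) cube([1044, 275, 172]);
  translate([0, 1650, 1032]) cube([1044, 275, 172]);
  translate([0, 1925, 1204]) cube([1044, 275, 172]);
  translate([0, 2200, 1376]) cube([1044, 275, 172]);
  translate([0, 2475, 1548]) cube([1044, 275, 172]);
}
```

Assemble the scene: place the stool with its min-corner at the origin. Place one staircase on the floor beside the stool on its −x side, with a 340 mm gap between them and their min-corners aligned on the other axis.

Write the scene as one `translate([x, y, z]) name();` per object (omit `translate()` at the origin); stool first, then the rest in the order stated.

stool();
translate([-1384, 0, 0]) staircase();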